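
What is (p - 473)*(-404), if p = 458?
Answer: 6060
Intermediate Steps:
(p - 473)*(-404) = (458 - 473)*(-404) = -15*(-404) = 6060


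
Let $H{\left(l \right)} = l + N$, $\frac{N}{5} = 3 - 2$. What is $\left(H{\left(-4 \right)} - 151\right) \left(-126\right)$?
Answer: $18900$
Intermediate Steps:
$N = 5$ ($N = 5 \left(3 - 2\right) = 5 \cdot 1 = 5$)
$H{\left(l \right)} = 5 + l$ ($H{\left(l \right)} = l + 5 = 5 + l$)
$\left(H{\left(-4 \right)} - 151\right) \left(-126\right) = \left(\left(5 - 4\right) - 151\right) \left(-126\right) = \left(1 - 151\right) \left(-126\right) = \left(-150\right) \left(-126\right) = 18900$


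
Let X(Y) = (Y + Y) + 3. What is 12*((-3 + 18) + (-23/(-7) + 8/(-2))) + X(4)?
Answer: 1277/7 ≈ 182.43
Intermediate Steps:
X(Y) = 3 + 2*Y (X(Y) = 2*Y + 3 = 3 + 2*Y)
12*((-3 + 18) + (-23/(-7) + 8/(-2))) + X(4) = 12*((-3 + 18) + (-23/(-7) + 8/(-2))) + (3 + 2*4) = 12*(15 + (-23*(-⅐) + 8*(-½))) + (3 + 8) = 12*(15 + (23/7 - 4)) + 11 = 12*(15 - 5/7) + 11 = 12*(100/7) + 11 = 1200/7 + 11 = 1277/7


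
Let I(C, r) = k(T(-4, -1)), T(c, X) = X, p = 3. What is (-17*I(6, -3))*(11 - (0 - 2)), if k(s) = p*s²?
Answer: -663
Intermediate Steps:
k(s) = 3*s²
I(C, r) = 3 (I(C, r) = 3*(-1)² = 3*1 = 3)
(-17*I(6, -3))*(11 - (0 - 2)) = (-17*3)*(11 - (0 - 2)) = -51*(11 - 1*(-2)) = -51*(11 + 2) = -51*13 = -663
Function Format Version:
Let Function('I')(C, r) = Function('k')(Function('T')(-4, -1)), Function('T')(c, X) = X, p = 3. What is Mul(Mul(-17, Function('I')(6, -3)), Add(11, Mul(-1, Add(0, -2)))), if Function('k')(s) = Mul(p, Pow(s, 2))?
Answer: -663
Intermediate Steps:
Function('k')(s) = Mul(3, Pow(s, 2))
Function('I')(C, r) = 3 (Function('I')(C, r) = Mul(3, Pow(-1, 2)) = Mul(3, 1) = 3)
Mul(Mul(-17, Function('I')(6, -3)), Add(11, Mul(-1, Add(0, -2)))) = Mul(Mul(-17, 3), Add(11, Mul(-1, Add(0, -2)))) = Mul(-51, Add(11, Mul(-1, -2))) = Mul(-51, Add(11, 2)) = Mul(-51, 13) = -663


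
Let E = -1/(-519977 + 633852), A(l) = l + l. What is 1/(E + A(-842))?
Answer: -113875/191765501 ≈ -0.00059382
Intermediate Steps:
A(l) = 2*l
E = -1/113875 ≈ -8.7816e-6
1/(E + A(-842)) = 1/(-1/113875 + 2*(-842)) = 1/(-1/113875 - 1684) = 1/(-191765501/113875) = -113875/191765501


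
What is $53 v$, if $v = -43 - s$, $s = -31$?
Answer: $-636$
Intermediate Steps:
$v = -12$ ($v = -43 - -31 = -43 + 31 = -12$)
$53 v = 53 \left(-12\right) = -636$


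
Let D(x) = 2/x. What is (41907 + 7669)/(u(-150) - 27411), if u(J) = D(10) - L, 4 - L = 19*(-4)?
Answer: -123940/68727 ≈ -1.8034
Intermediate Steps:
L = 80 (L = 4 - 19*(-4) = 4 - 1*(-76) = 4 + 76 = 80)
u(J) = -399/5 (u(J) = 2/10 - 1*80 = 2*(⅒) - 80 = ⅕ - 80 = -399/5)
(41907 + 7669)/(u(-150) - 27411) = (41907 + 7669)/(-399/5 - 27411) = 49576/(-137454/5) = 49576*(-5/137454) = -123940/68727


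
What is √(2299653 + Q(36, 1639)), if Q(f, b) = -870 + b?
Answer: √2300422 ≈ 1516.7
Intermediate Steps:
√(2299653 + Q(36, 1639)) = √(2299653 + (-870 + 1639)) = √(2299653 + 769) = √2300422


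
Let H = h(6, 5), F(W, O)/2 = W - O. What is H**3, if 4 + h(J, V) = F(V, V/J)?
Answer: 2197/27 ≈ 81.370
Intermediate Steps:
F(W, O) = -2*O + 2*W (F(W, O) = 2*(W - O) = -2*O + 2*W)
h(J, V) = -4 + 2*V - 2*V/J (h(J, V) = -4 + (-2*V/J + 2*V) = -4 + (2*V - 2*V/J) = -4 + 2*V - 2*V/J)
H = 13/3 (H = -4 + 2*5 - 2*5/6 = -4 + 10 - 2*5*1/6 = -4 + 10 - 5/3 = 13/3 ≈ 4.3333)
H**3 = (13/3)**3 = 2197/27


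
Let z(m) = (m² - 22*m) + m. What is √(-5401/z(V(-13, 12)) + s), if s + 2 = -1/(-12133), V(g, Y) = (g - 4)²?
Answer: I*√1581033134491943/27638974 ≈ 1.4386*I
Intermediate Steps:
V(g, Y) = (-4 + g)²
z(m) = m² - 21*m
s = -24265/12133 (s = -2 - 1/(-12133) = -2 - 1*(-1/12133) = -2 + 1/12133 = -24265/12133 ≈ -1.9999)
√(-5401/z(V(-13, 12)) + s) = √(-5401*1/((-21 + (-4 - 13)²)*(-4 - 13)²) - 24265/12133) = √(-5401*1/(289*(-21 + (-17)²)) - 24265/12133) = √(-5401*1/(289*(-21 + 289)) - 24265/12133) = √(-5401/(289*268) - 24265/12133) = √(-5401/77452 - 24265/12133) = √(-1944903113/939725116) = I*√1581033134491943/27638974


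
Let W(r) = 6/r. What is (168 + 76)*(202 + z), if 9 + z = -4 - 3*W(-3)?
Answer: 47580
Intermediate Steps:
z = -7 (z = -9 + (-4 - 18/(-3)) = -9 + (-4 - 18*(-1)/3) = -9 + (-4 - 3*(-2)) = -9 + (-4 + 6) = -9 + 2 = -7)
(168 + 76)*(202 + z) = (168 + 76)*(202 - 7) = 244*195 = 47580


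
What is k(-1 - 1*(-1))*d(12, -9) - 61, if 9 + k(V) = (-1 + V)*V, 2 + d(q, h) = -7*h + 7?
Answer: -673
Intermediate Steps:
d(q, h) = 5 - 7*h (d(q, h) = -2 + (-7*h + 7) = -2 + (7 - 7*h) = 5 - 7*h)
k(V) = -9 + V*(-1 + V) (k(V) = -9 + (-1 + V)*V = -9 + V*(-1 + V))
k(-1 - 1*(-1))*d(12, -9) - 61 = (-9 + (-1 - 1*(-1))² - (-1 - 1*(-1)))*(5 - 7*(-9)) - 61 = (-9 + (-1 + 1)² - (-1 + 1))*(5 + 63) - 61 = (-9 + 0² - 1*0)*68 - 61 = (-9 + 0 + 0)*68 - 61 = -9*68 - 61 = -612 - 61 = -673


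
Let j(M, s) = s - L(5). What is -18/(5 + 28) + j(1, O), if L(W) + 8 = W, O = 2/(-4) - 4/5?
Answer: 127/110 ≈ 1.1545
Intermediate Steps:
O = -13/10 (O = 2*(-¼) - 4*⅕ = -½ - ⅘ = -13/10 ≈ -1.3000)
L(W) = -8 + W
j(M, s) = 3 + s (j(M, s) = s - (-8 + 5) = s - 1*(-3) = s + 3 = 3 + s)
-18/(5 + 28) + j(1, O) = -18/(5 + 28) + (3 - 13/10) = -18/33 + 17/10 = -18*1/33 + 17/10 = -6/11 + 17/10 = 127/110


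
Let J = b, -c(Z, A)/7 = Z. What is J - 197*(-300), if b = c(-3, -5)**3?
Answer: 68361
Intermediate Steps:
c(Z, A) = -7*Z
b = 9261 (b = (-7*(-3))**3 = 21**3 = 9261)
J = 9261
J - 197*(-300) = 9261 - 197*(-300) = 9261 + 59100 = 68361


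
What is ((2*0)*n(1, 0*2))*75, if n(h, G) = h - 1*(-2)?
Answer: 0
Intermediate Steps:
n(h, G) = 2 + h (n(h, G) = h + 2 = 2 + h)
((2*0)*n(1, 0*2))*75 = ((2*0)*(2 + 1))*75 = (0*3)*75 = 0*75 = 0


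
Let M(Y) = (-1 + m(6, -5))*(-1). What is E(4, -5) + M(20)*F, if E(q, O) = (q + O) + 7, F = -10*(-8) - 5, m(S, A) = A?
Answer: 456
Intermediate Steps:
F = 75 (F = 80 - 5 = 75)
E(q, O) = 7 + O + q (E(q, O) = (O + q) + 7 = 7 + O + q)
M(Y) = 6 (M(Y) = (-1 - 5)*(-1) = -6*(-1) = 6)
E(4, -5) + M(20)*F = (7 - 5 + 4) + 6*75 = 6 + 450 = 456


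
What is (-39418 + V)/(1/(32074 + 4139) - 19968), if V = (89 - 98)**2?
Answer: 1424510781/723101183 ≈ 1.9700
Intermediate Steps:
V = 81 (V = (-9)**2 = 81)
(-39418 + V)/(1/(32074 + 4139) - 19968) = (-39418 + 81)/(1/(32074 + 4139) - 19968) = -39337/(1/36213 - 19968) = -39337/(-723101183/36213) = -39337*(-36213/723101183) = 1424510781/723101183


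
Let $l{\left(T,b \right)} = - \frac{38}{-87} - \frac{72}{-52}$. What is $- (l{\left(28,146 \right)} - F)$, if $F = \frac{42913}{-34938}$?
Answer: $- \frac{40168961}{13171626} \approx -3.0497$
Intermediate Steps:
$l{\left(T,b \right)} = \frac{2060}{1131}$ ($l{\left(T,b \right)} = \left(-38\right) \left(- \frac{1}{87}\right) - - \frac{18}{13} = \frac{38}{87} + \frac{18}{13} = \frac{2060}{1131}$)
$F = - \frac{42913}{34938}$ ($F = 42913 \left(- \frac{1}{34938}\right) = - \frac{42913}{34938} \approx -1.2283$)
$- (l{\left(28,146 \right)} - F) = - (\frac{2060}{1131} - - \frac{42913}{34938}) = - (\frac{2060}{1131} + \frac{42913}{34938}) = \left(-1\right) \frac{40168961}{13171626} = - \frac{40168961}{13171626}$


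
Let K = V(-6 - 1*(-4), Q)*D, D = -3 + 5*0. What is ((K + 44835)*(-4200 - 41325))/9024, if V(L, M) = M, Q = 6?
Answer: -680097975/3008 ≈ -2.2610e+5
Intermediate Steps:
D = -3 (D = -3 + 0 = -3)
K = -18 (K = 6*(-3) = -18)
((K + 44835)*(-4200 - 41325))/9024 = ((-18 + 44835)*(-4200 - 41325))/9024 = (44817*(-45525))*(1/9024) = -2040293925*1/9024 = -680097975/3008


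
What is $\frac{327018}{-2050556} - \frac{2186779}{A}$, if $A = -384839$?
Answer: $\frac{311304537073}{56366708606} \approx 5.5228$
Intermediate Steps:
$\frac{327018}{-2050556} - \frac{2186779}{A} = \frac{327018}{-2050556} - \frac{2186779}{-384839} = 327018 \left(- \frac{1}{2050556}\right) - - \frac{312397}{54977} = - \frac{163509}{1025278} + \frac{312397}{54977} = \frac{311304537073}{56366708606}$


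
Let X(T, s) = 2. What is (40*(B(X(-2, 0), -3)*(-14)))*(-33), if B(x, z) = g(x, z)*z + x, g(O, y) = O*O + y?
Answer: -18480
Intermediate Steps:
g(O, y) = y + O² (g(O, y) = O² + y = y + O²)
B(x, z) = x + z*(z + x²) (B(x, z) = (z + x²)*z + x = z*(z + x²) + x = x + z*(z + x²))
(40*(B(X(-2, 0), -3)*(-14)))*(-33) = (40*((2 - 3*(-3 + 2²))*(-14)))*(-33) = (40*((2 - 3*(-3 + 4))*(-14)))*(-33) = (40*((2 - 3*1)*(-14)))*(-33) = (40*((2 - 3)*(-14)))*(-33) = (40*(-1*(-14)))*(-33) = (40*14)*(-33) = 560*(-33) = -18480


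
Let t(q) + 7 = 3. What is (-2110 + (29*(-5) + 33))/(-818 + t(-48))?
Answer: 1111/411 ≈ 2.7032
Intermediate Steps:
t(q) = -4 (t(q) = -7 + 3 = -4)
(-2110 + (29*(-5) + 33))/(-818 + t(-48)) = (-2110 + (29*(-5) + 33))/(-818 - 4) = (-2110 + (-145 + 33))/(-822) = (-2110 - 112)*(-1/822) = -2222*(-1/822) = 1111/411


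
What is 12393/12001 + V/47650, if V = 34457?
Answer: 1004044907/571847650 ≈ 1.7558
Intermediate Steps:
12393/12001 + V/47650 = 12393/12001 + 34457/47650 = 1004044907/571847650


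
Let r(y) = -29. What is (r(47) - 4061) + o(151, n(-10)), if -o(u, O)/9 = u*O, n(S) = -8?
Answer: 6782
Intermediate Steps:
o(u, O) = -9*O*u (o(u, O) = -9*u*O = -9*O*u)
(r(47) - 4061) + o(151, n(-10)) = (-29 - 4061) - 9*(-8)*151 = -4090 + 10872 = 6782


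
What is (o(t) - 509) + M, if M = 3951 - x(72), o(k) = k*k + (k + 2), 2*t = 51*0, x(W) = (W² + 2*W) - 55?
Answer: -1829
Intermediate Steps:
x(W) = -55 + W² + 2*W
t = 0 (t = (51*0)/2 = (½)*0 = 0)
o(k) = 2 + k + k² (o(k) = k² + (2 + k) = 2 + k + k²)
M = -1322 (M = 3951 - (-55 + 72² + 2*72) = 3951 - (-55 + 5184 + 144) = 3951 - 1*5273 = 3951 - 5273 = -1322)
(o(t) - 509) + M = ((2 + 0 + 0²) - 509) - 1322 = ((2 + 0 + 0) - 509) - 1322 = (2 - 509) - 1322 = -507 - 1322 = -1829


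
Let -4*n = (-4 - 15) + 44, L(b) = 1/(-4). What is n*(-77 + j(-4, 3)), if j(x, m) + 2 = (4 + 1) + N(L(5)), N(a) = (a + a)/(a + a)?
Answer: 1825/4 ≈ 456.25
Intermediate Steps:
L(b) = -¼ (L(b) = 1*(-¼) = -¼)
N(a) = 1 (N(a) = (2*a)/((2*a)) = (2*a)*(1/(2*a)) = 1)
n = -25/4 (n = -((-4 - 15) + 44)/4 = -(-19 + 44)/4 = -¼*25 = -25/4 ≈ -6.2500)
j(x, m) = 4 (j(x, m) = -2 + ((4 + 1) + 1) = -2 + (5 + 1) = -2 + 6 = 4)
n*(-77 + j(-4, 3)) = -25*(-77 + 4)/4 = -25/4*(-73) = 1825/4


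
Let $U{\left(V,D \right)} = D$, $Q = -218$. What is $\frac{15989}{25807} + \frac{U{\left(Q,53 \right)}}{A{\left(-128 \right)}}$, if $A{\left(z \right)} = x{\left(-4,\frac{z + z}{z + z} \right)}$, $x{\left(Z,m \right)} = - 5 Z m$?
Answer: $\frac{1687551}{516140} \approx 3.2696$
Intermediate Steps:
$x{\left(Z,m \right)} = - 5 Z m$
$A{\left(z \right)} = 20$ ($A{\left(z \right)} = \left(-5\right) \left(-4\right) \frac{z + z}{z + z} = \left(-5\right) \left(-4\right) \frac{2 z}{2 z} = \left(-5\right) \left(-4\right) 2 z \frac{1}{2 z} = \left(-5\right) \left(-4\right) 1 = 20$)
$\frac{15989}{25807} + \frac{U{\left(Q,53 \right)}}{A{\left(-128 \right)}} = \frac{15989}{25807} + \frac{53}{20} = \frac{1687551}{516140}$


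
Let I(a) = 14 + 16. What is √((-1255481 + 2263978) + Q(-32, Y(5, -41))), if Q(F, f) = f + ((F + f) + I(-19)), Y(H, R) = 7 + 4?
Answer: √1008517 ≈ 1004.2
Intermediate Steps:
Y(H, R) = 11
I(a) = 30
Q(F, f) = 30 + F + 2*f (Q(F, f) = f + ((F + f) + 30) = f + (30 + F + f) = 30 + F + 2*f)
√((-1255481 + 2263978) + Q(-32, Y(5, -41))) = √((-1255481 + 2263978) + (30 - 32 + 2*11)) = √(1008497 + (30 - 32 + 22)) = √(1008497 + 20) = √1008517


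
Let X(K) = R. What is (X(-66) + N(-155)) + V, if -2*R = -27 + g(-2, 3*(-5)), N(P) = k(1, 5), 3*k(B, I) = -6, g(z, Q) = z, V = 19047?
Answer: 38119/2 ≈ 19060.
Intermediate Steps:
k(B, I) = -2 (k(B, I) = (⅓)*(-6) = -2)
N(P) = -2
R = 29/2 (R = -(-27 - 2)/2 = -½*(-29) = 29/2 ≈ 14.500)
X(K) = 29/2
(X(-66) + N(-155)) + V = (29/2 - 2) + 19047 = 25/2 + 19047 = 38119/2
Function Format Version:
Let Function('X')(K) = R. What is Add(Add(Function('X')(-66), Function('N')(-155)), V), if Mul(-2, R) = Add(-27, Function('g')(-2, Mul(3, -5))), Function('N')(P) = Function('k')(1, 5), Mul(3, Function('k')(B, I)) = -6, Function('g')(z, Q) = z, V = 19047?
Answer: Rational(38119, 2) ≈ 19060.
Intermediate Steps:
Function('k')(B, I) = -2 (Function('k')(B, I) = Mul(Rational(1, 3), -6) = -2)
Function('N')(P) = -2
R = Rational(29, 2) (R = Mul(Rational(-1, 2), Add(-27, -2)) = Mul(Rational(-1, 2), -29) = Rational(29, 2) ≈ 14.500)
Function('X')(K) = Rational(29, 2)
Add(Add(Function('X')(-66), Function('N')(-155)), V) = Add(Add(Rational(29, 2), -2), 19047) = Add(Rational(25, 2), 19047) = Rational(38119, 2)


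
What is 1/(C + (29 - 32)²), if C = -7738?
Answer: -1/7729 ≈ -0.00012938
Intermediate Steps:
1/(C + (29 - 32)²) = 1/(-7738 + (29 - 32)²) = 1/(-7738 + (-3)²) = 1/(-7738 + 9) = 1/(-7729) = -1/7729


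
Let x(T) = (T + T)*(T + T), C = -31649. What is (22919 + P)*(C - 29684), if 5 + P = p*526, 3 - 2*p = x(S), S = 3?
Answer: -873075255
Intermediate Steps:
x(T) = 4*T**2 (x(T) = (2*T)*(2*T) = 4*T**2)
p = -33/2 (p = 3/2 - 2*3**2 = 3/2 - 2*9 = 3/2 - 1/2*36 = 3/2 - 18 = -33/2 ≈ -16.500)
P = -8684 (P = -5 - 33/2*526 = -5 - 8679 = -8684)
(22919 + P)*(C - 29684) = (22919 - 8684)*(-31649 - 29684) = 14235*(-61333) = -873075255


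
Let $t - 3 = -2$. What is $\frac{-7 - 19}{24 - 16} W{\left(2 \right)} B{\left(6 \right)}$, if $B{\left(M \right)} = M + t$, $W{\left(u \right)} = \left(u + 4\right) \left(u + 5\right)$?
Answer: $- \frac{1911}{2} \approx -955.5$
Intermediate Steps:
$t = 1$ ($t = 3 - 2 = 1$)
$W{\left(u \right)} = \left(4 + u\right) \left(5 + u\right)$
$B{\left(M \right)} = 1 + M$ ($B{\left(M \right)} = M + 1 = 1 + M$)
$\frac{-7 - 19}{24 - 16} W{\left(2 \right)} B{\left(6 \right)} = \frac{-7 - 19}{24 - 16} \left(20 + 2^{2} + 9 \cdot 2\right) \left(1 + 6\right) = - \frac{26}{8} \left(20 + 4 + 18\right) 7 = \left(-26\right) \frac{1}{8} \cdot 42 \cdot 7 = \left(- \frac{13}{4}\right) 42 \cdot 7 = \left(- \frac{273}{2}\right) 7 = - \frac{1911}{2}$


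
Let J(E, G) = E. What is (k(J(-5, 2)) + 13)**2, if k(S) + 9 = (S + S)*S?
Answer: 2916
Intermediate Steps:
k(S) = -9 + 2*S**2 (k(S) = -9 + (S + S)*S = -9 + (2*S)*S = -9 + 2*S**2)
(k(J(-5, 2)) + 13)**2 = ((-9 + 2*(-5)**2) + 13)**2 = ((-9 + 2*25) + 13)**2 = ((-9 + 50) + 13)**2 = (41 + 13)**2 = 54**2 = 2916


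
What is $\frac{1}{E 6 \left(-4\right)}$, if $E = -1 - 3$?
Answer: $\frac{1}{96} \approx 0.010417$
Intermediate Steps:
$E = -4$ ($E = -1 - 3 = -4$)
$\frac{1}{E 6 \left(-4\right)} = \frac{1}{\left(-4\right) 6 \left(-4\right)} = \frac{1}{\left(-24\right) \left(-4\right)} = \frac{1}{96}$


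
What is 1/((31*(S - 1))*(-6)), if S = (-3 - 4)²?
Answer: -1/8928 ≈ -0.00011201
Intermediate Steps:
S = 49 (S = (-7)² = 49)
1/((31*(S - 1))*(-6)) = 1/((31*(49 - 1))*(-6)) = 1/((31*48)*(-6)) = 1/(1488*(-6)) = 1/(-8928) = -1/8928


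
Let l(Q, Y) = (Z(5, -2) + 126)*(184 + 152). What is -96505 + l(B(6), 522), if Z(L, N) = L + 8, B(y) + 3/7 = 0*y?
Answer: -49801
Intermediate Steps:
B(y) = -3/7 (B(y) = -3/7 + 0*y = -3/7 + 0 = -3/7)
Z(L, N) = 8 + L
l(Q, Y) = 46704 (l(Q, Y) = ((8 + 5) + 126)*(184 + 152) = (13 + 126)*336 = 139*336 = 46704)
-96505 + l(B(6), 522) = -96505 + 46704 = -49801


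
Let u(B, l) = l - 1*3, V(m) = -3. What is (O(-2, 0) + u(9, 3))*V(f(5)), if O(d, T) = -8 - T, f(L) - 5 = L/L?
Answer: 24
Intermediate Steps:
f(L) = 6 (f(L) = 5 + L/L = 5 + 1 = 6)
u(B, l) = -3 + l (u(B, l) = l - 3 = -3 + l)
(O(-2, 0) + u(9, 3))*V(f(5)) = ((-8 - 1*0) + (-3 + 3))*(-3) = ((-8 + 0) + 0)*(-3) = (-8 + 0)*(-3) = -8*(-3) = 24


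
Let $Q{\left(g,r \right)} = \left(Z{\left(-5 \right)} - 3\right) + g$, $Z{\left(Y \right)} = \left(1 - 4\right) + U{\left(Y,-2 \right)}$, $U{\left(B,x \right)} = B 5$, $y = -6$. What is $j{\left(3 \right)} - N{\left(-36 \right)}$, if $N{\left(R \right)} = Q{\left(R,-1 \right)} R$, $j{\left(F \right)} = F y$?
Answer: $-2430$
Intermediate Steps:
$U{\left(B,x \right)} = 5 B$
$j{\left(F \right)} = - 6 F$ ($j{\left(F \right)} = F \left(-6\right) = - 6 F$)
$Z{\left(Y \right)} = -3 + 5 Y$ ($Z{\left(Y \right)} = \left(1 - 4\right) + 5 Y = -3 + 5 Y$)
$Q{\left(g,r \right)} = -31 + g$ ($Q{\left(g,r \right)} = \left(\left(-3 + 5 \left(-5\right)\right) - 3\right) + g = \left(\left(-3 - 25\right) - 3\right) + g = \left(-28 - 3\right) + g = -31 + g$)
$N{\left(R \right)} = R \left(-31 + R\right)$ ($N{\left(R \right)} = \left(-31 + R\right) R = R \left(-31 + R\right)$)
$j{\left(3 \right)} - N{\left(-36 \right)} = \left(-6\right) 3 - - 36 \left(-31 - 36\right) = -18 - \left(-36\right) \left(-67\right) = -18 - 2412 = -2430$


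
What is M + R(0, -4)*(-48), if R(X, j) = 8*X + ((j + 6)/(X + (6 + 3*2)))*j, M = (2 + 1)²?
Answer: 41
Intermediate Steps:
M = 9 (M = 3² = 9)
R(X, j) = 8*X + j*(6 + j)/(12 + X) (R(X, j) = 8*X + ((6 + j)/(X + (6 + 6)))*j = 8*X + ((6 + j)/(X + 12))*j = 8*X + ((6 + j)/(12 + X))*j = 8*X + j*(6 + j)/(12 + X))
M + R(0, -4)*(-48) = 9 + (((-4)² + 6*(-4) + 8*0² + 96*0)/(12 + 0))*(-48) = 9 + ((16 - 24 + 8*0 + 0)/12)*(-48) = 9 + ((16 - 24 + 0 + 0)/12)*(-48) = 9 + ((1/12)*(-8))*(-48) = 9 - ⅔*(-48) = 9 + 32 = 41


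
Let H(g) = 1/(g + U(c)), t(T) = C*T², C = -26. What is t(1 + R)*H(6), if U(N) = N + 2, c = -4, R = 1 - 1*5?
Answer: -117/2 ≈ -58.500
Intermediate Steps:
R = -4 (R = 1 - 5 = -4)
U(N) = 2 + N
t(T) = -26*T²
H(g) = 1/(-2 + g) (H(g) = 1/(g + (2 - 4)) = 1/(g - 2) = 1/(-2 + g))
t(1 + R)*H(6) = (-26*(1 - 4)²)/(-2 + 6) = -26*(-3)²/4 = -26*9*(¼) = -234*¼ = -117/2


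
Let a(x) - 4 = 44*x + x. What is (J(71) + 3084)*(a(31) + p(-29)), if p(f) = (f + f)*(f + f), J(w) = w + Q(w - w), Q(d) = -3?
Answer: 15012976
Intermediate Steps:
a(x) = 4 + 45*x (a(x) = 4 + (44*x + x) = 4 + 45*x)
J(w) = -3 + w (J(w) = w - 3 = -3 + w)
p(f) = 4*f² (p(f) = (2*f)*(2*f) = 4*f²)
(J(71) + 3084)*(a(31) + p(-29)) = ((-3 + 71) + 3084)*((4 + 45*31) + 4*(-29)²) = (68 + 3084)*((4 + 1395) + 4*841) = 3152*(1399 + 3364) = 3152*4763 = 15012976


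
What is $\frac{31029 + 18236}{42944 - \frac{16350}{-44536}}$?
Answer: $\frac{1097033020}{956285167} \approx 1.1472$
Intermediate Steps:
$\frac{31029 + 18236}{42944 - \frac{16350}{-44536}} = \frac{49265}{42944 - - \frac{8175}{22268}} = \frac{49265}{42944 + \frac{8175}{22268}} = \frac{49265}{\frac{956285167}{22268}} = 49265 \cdot \frac{22268}{956285167} = \frac{1097033020}{956285167}$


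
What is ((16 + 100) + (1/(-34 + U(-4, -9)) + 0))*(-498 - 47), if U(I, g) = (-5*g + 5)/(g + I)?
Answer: -31097155/492 ≈ -63206.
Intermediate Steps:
U(I, g) = (5 - 5*g)/(I + g)
((16 + 100) + (1/(-34 + U(-4, -9)) + 0))*(-498 - 47) = ((16 + 100) + (1/(-34 + 5*(1 - 1*(-9))/(-4 - 9)) + 0))*(-498 - 47) = (116 + (1/(-34 + 5*(1 + 9)/(-13)) + 0))*(-545) = (116 + (1/(-34 + 5*(-1/13)*10) + 0))*(-545) = (116 + (1/(-34 - 50/13) + 0))*(-545) = (116 + (1/(-492/13) + 0))*(-545) = (116 + (-13/492 + 0))*(-545) = (116 - 13/492)*(-545) = (57059/492)*(-545) = -31097155/492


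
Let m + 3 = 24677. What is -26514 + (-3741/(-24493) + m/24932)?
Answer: -8095163867885/305329738 ≈ -26513.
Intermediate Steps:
m = 24674 (m = -3 + 24677 = 24674)
-26514 + (-3741/(-24493) + m/24932) = -26514 + (-3741/(-24493) + 24674/24932) = -26514 + (-3741*(-1/24493) + 24674*(1/24932)) = -26514 + (3741/24493 + 12337/12466) = -26514 + 348805447/305329738 = -8095163867885/305329738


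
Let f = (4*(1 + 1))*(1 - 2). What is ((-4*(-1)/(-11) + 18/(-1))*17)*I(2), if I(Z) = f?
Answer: 27472/11 ≈ 2497.5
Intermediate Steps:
f = -8 (f = (4*2)*(-1) = 8*(-1) = -8)
I(Z) = -8
((-4*(-1)/(-11) + 18/(-1))*17)*I(2) = ((-4*(-1)/(-11) + 18/(-1))*17)*(-8) = ((4*(-1/11) + 18*(-1))*17)*(-8) = ((-4/11 - 18)*17)*(-8) = -202/11*17*(-8) = -3434/11*(-8) = 27472/11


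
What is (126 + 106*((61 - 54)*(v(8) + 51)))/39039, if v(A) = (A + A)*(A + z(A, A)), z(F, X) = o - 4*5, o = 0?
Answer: -4976/1859 ≈ -2.6767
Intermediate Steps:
z(F, X) = -20 (z(F, X) = 0 - 4*5 = 0 - 20 = -20)
v(A) = 2*A*(-20 + A) (v(A) = (A + A)*(A - 20) = (2*A)*(-20 + A) = 2*A*(-20 + A))
(126 + 106*((61 - 54)*(v(8) + 51)))/39039 = (126 + 106*((61 - 54)*(2*8*(-20 + 8) + 51)))/39039 = (126 + 106*(7*(2*8*(-12) + 51)))*(1/39039) = (126 + 106*(7*(-192 + 51)))*(1/39039) = (126 + 106*(7*(-141)))*(1/39039) = (126 + 106*(-987))*(1/39039) = (126 - 104622)*(1/39039) = -104496*1/39039 = -4976/1859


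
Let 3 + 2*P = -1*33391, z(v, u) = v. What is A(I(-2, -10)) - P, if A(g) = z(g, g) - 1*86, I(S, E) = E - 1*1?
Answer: 16600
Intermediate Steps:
I(S, E) = -1 + E (I(S, E) = E - 1 = -1 + E)
P = -16697 (P = -3/2 + (-1*33391)/2 = -3/2 + (1/2)*(-33391) = -3/2 - 33391/2 = -16697)
A(g) = -86 + g (A(g) = g - 1*86 = g - 86 = -86 + g)
A(I(-2, -10)) - P = (-86 + (-1 - 10)) - 1*(-16697) = (-86 - 11) + 16697 = -97 + 16697 = 16600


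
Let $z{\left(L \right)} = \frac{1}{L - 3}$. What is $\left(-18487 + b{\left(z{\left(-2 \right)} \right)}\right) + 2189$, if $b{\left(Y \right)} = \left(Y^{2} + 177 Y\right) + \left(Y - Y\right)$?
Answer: $- \frac{408334}{25} \approx -16333.0$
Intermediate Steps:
$z{\left(L \right)} = \frac{1}{-3 + L}$
$b{\left(Y \right)} = Y^{2} + 177 Y$ ($b{\left(Y \right)} = \left(Y^{2} + 177 Y\right) + 0 = Y^{2} + 177 Y$)
$\left(-18487 + b{\left(z{\left(-2 \right)} \right)}\right) + 2189 = \left(-18487 + \frac{177 + \frac{1}{-3 - 2}}{-3 - 2}\right) + 2189 = \left(-18487 + \frac{177 + \frac{1}{-5}}{-5}\right) + 2189 = \left(-18487 - \frac{177 - \frac{1}{5}}{5}\right) + 2189 = \left(-18487 - \frac{884}{25}\right) + 2189 = - \frac{463059}{25} + 2189 = - \frac{408334}{25}$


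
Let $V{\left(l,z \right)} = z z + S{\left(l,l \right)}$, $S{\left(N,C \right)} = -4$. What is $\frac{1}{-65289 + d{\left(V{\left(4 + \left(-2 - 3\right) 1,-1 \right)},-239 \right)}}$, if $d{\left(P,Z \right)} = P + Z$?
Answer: $- \frac{1}{65531} \approx -1.526 \cdot 10^{-5}$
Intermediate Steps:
$V{\left(l,z \right)} = -4 + z^{2}$ ($V{\left(l,z \right)} = z z - 4 = z^{2} - 4 = -4 + z^{2}$)
$\frac{1}{-65289 + d{\left(V{\left(4 + \left(-2 - 3\right) 1,-1 \right)},-239 \right)}} = \frac{1}{-65289 - \left(243 - 1\right)} = \frac{1}{-65289 + \left(\left(-4 + 1\right) - 239\right)} = \frac{1}{-65289 - 242} = \frac{1}{-65531} = - \frac{1}{65531}$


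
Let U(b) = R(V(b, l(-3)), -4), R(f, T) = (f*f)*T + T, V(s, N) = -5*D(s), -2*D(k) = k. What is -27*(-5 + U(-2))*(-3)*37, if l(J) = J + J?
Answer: -326673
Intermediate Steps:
D(k) = -k/2
l(J) = 2*J
V(s, N) = 5*s/2 (V(s, N) = -(-5)*s/2 = 5*s/2)
R(f, T) = T + T*f² (R(f, T) = f²*T + T = T*f² + T = T + T*f²)
U(b) = -4 - 25*b² (U(b) = -4*(1 + (5*b/2)²) = -4*(1 + 25*b²/4) = -4 - 25*b²)
-27*(-5 + U(-2))*(-3)*37 = -27*(-5 + (-4 - 25*(-2)²))*(-3)*37 = -27*(-5 + (-4 - 25*4))*(-3)*37 = -27*(-5 + (-4 - 100))*(-3)*37 = -27*(-5 - 104)*(-3)*37 = -(-2943)*(-3)*37 = -27*327*37 = -8829*37 = -326673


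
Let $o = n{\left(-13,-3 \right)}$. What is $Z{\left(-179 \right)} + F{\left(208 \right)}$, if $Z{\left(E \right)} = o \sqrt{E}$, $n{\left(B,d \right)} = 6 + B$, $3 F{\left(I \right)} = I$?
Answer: $\frac{208}{3} - 7 i \sqrt{179} \approx 69.333 - 93.654 i$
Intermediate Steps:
$F{\left(I \right)} = \frac{I}{3}$
$o = -7$ ($o = 6 - 13 = -7$)
$Z{\left(E \right)} = - 7 \sqrt{E}$
$Z{\left(-179 \right)} + F{\left(208 \right)} = - 7 \sqrt{-179} + \frac{1}{3} \cdot 208 = - 7 i \sqrt{179} + \frac{208}{3} = \frac{208}{3} - 7 i \sqrt{179}$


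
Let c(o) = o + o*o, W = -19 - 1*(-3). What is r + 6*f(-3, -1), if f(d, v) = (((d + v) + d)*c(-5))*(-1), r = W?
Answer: 824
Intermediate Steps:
W = -16 (W = -19 + 3 = -16)
r = -16
c(o) = o + o**2
f(d, v) = -40*d - 20*v (f(d, v) = (((d + v) + d)*(-5*(1 - 5)))*(-1) = ((v + 2*d)*(-5*(-4)))*(-1) = ((v + 2*d)*20)*(-1) = (20*v + 40*d)*(-1) = -40*d - 20*v)
r + 6*f(-3, -1) = -16 + 6*(-40*(-3) - 20*(-1)) = -16 + 6*(120 + 20) = -16 + 6*140 = -16 + 840 = 824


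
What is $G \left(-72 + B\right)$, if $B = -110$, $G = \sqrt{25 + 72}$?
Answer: $- 182 \sqrt{97} \approx -1792.5$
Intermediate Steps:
$G = \sqrt{97} \approx 9.8489$
$G \left(-72 + B\right) = \sqrt{97} \left(-72 - 110\right) = \sqrt{97} \left(-182\right) = - 182 \sqrt{97}$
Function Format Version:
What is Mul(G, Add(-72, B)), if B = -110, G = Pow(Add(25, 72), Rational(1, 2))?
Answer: Mul(-182, Pow(97, Rational(1, 2))) ≈ -1792.5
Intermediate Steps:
G = Pow(97, Rational(1, 2)) ≈ 9.8489
Mul(G, Add(-72, B)) = Mul(Pow(97, Rational(1, 2)), Add(-72, -110)) = Mul(Pow(97, Rational(1, 2)), -182) = Mul(-182, Pow(97, Rational(1, 2)))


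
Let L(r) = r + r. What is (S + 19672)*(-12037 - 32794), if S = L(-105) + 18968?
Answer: -1722855330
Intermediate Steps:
L(r) = 2*r
S = 18758 (S = 2*(-105) + 18968 = -210 + 18968 = 18758)
(S + 19672)*(-12037 - 32794) = (18758 + 19672)*(-12037 - 32794) = 38430*(-44831) = -1722855330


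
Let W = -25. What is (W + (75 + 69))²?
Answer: 14161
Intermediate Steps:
(W + (75 + 69))² = (-25 + (75 + 69))² = (-25 + 144)² = 119² = 14161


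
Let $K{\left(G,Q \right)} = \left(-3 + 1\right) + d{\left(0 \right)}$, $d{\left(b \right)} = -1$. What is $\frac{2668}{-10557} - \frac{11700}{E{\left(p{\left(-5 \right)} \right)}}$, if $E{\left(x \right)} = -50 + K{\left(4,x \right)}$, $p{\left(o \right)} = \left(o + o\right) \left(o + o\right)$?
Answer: $\frac{5364152}{24327} \approx 220.5$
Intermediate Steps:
$p{\left(o \right)} = 4 o^{2}$ ($p{\left(o \right)} = 2 o 2 o = 4 o^{2}$)
$K{\left(G,Q \right)} = -3$ ($K{\left(G,Q \right)} = \left(-3 + 1\right) - 1 = -2 - 1 = -3$)
$E{\left(x \right)} = -53$ ($E{\left(x \right)} = -50 - 3 = -53$)
$\frac{2668}{-10557} - \frac{11700}{E{\left(p{\left(-5 \right)} \right)}} = \frac{2668}{-10557} - \frac{11700}{-53} = 2668 \left(- \frac{1}{10557}\right) - - \frac{11700}{53} = - \frac{116}{459} + \frac{11700}{53} = \frac{5364152}{24327}$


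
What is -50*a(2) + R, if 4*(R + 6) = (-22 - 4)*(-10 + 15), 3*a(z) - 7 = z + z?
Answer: -1331/6 ≈ -221.83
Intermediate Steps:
a(z) = 7/3 + 2*z/3 (a(z) = 7/3 + (z + z)/3 = 7/3 + (2*z)/3 = 7/3 + 2*z/3)
R = -77/2 (R = -6 + ((-22 - 4)*(-10 + 15))/4 = -6 + (-26*5)/4 = -6 + (¼)*(-130) = -6 - 65/2 = -77/2 ≈ -38.500)
-50*a(2) + R = -50*(7/3 + (⅔)*2) - 77/2 = -50*(7/3 + 4/3) - 77/2 = -50*11/3 - 77/2 = -550/3 - 77/2 = -1331/6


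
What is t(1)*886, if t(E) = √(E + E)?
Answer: 886*√2 ≈ 1253.0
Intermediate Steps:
t(E) = √2*√E (t(E) = √(2*E) = √2*√E)
t(1)*886 = (√2*√1)*886 = (√2*1)*886 = √2*886 = 886*√2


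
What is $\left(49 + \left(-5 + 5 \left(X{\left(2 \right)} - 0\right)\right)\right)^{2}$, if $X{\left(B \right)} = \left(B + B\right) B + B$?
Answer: $8836$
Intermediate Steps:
$X{\left(B \right)} = B + 2 B^{2}$ ($X{\left(B \right)} = 2 B B + B = 2 B^{2} + B = B + 2 B^{2}$)
$\left(49 + \left(-5 + 5 \left(X{\left(2 \right)} - 0\right)\right)\right)^{2} = \left(49 - \left(5 - 5 \left(2 \left(1 + 2 \cdot 2\right) - 0\right)\right)\right)^{2} = \left(49 - \left(5 - 5 \left(2 \left(1 + 4\right) + 0\right)\right)\right)^{2} = \left(49 - \left(5 - 5 \left(2 \cdot 5 + 0\right)\right)\right)^{2} = \left(49 - \left(5 - 5 \left(10 + 0\right)\right)\right)^{2} = \left(49 + \left(-5 + 5 \cdot 10\right)\right)^{2} = \left(49 + \left(-5 + 50\right)\right)^{2} = \left(49 + 45\right)^{2} = 94^{2} = 8836$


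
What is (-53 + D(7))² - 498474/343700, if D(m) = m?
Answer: 363385363/171850 ≈ 2114.6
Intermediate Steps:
(-53 + D(7))² - 498474/343700 = (-53 + 7)² - 498474/343700 = (-46)² - 498474/343700 = 2116 - 1*249237/171850 = 2116 - 249237/171850 = 363385363/171850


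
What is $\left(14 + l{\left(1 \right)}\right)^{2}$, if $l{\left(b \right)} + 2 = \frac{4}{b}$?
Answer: $256$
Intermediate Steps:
$l{\left(b \right)} = -2 + \frac{4}{b}$
$\left(14 + l{\left(1 \right)}\right)^{2} = \left(14 - \left(2 - \frac{4}{1}\right)\right)^{2} = \left(14 + \left(-2 + 4 \cdot 1\right)\right)^{2} = \left(14 + \left(-2 + 4\right)\right)^{2} = \left(14 + 2\right)^{2} = 16^{2} = 256$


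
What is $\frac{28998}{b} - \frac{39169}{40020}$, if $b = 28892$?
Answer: $\frac{313361}{12568020} \approx 0.024933$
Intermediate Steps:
$\frac{28998}{b} - \frac{39169}{40020} = \frac{28998}{28892} - \frac{39169}{40020} = 28998 \cdot \frac{1}{28892} - \frac{1703}{1740} = \frac{14499}{14446} - \frac{1703}{1740} = \frac{313361}{12568020}$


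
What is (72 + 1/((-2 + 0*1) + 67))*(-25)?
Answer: -23405/13 ≈ -1800.4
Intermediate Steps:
(72 + 1/((-2 + 0*1) + 67))*(-25) = (72 + 1/((-2 + 0) + 67))*(-25) = (72 + 1/(-2 + 67))*(-25) = (72 + 1/65)*(-25) = (4681/65)*(-25) = -23405/13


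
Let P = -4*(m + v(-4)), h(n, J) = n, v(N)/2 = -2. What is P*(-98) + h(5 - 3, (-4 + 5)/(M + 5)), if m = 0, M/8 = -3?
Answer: -1566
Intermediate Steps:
M = -24 (M = 8*(-3) = -24)
v(N) = -4 (v(N) = 2*(-2) = -4)
P = 16 (P = -4*(0 - 4) = -4*(-4) = 16)
P*(-98) + h(5 - 3, (-4 + 5)/(M + 5)) = 16*(-98) + (5 - 3) = -1568 + 2 = -1566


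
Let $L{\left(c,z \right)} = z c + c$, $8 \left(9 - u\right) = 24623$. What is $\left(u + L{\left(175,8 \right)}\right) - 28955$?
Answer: $- \frac{243591}{8} \approx -30449.0$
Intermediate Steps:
$u = - \frac{24551}{8}$ ($u = 9 - \frac{24623}{8} = - \frac{24551}{8} \approx -3068.9$)
$L{\left(c,z \right)} = c + c z$ ($L{\left(c,z \right)} = c z + c = c + c z$)
$\left(u + L{\left(175,8 \right)}\right) - 28955 = \left(- \frac{24551}{8} + 175 \left(1 + 8\right)\right) - 28955 = \left(- \frac{24551}{8} + 175 \cdot 9\right) - 28955 = \left(- \frac{24551}{8} + 1575\right) - 28955 = - \frac{11951}{8} - 28955 = - \frac{243591}{8}$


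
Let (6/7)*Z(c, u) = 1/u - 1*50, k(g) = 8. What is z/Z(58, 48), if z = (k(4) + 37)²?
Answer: -583200/16793 ≈ -34.729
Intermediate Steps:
Z(c, u) = -175/3 + 7/(6*u) (Z(c, u) = 7*(1/u - 1*50)/6 = 7*(1/u - 50)/6 = 7*(-50 + 1/u)/6 = -175/3 + 7/(6*u))
z = 2025 (z = (8 + 37)² = 45² = 2025)
z/Z(58, 48) = 2025/(((7/6)*(1 - 50*48)/48)) = 2025/(((7/6)*(1/48)*(1 - 2400))) = 2025/(((7/6)*(1/48)*(-2399))) = 2025/(-16793/288) = 2025*(-288/16793) = -583200/16793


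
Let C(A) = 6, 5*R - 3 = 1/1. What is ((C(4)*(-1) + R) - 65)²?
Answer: 123201/25 ≈ 4928.0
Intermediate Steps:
R = ⅘ (R = ⅗ + (⅕)/1 = ⅗ + (⅕)*1 = ⅗ + ⅕ = ⅘ ≈ 0.80000)
((C(4)*(-1) + R) - 65)² = ((6*(-1) + ⅘) - 65)² = ((-6 + ⅘) - 65)² = (-26/5 - 65)² = (-351/5)² = 123201/25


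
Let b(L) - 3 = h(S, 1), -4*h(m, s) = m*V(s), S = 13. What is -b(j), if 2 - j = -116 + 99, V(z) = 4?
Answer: 10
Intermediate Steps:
j = 19 (j = 2 - (-116 + 99) = 2 - 1*(-17) = 2 + 17 = 19)
h(m, s) = -m (h(m, s) = -m*4/4 = -m)
b(L) = -10 (b(L) = 3 - 1*13 = 3 - 13 = -10)
-b(j) = -1*(-10) = 10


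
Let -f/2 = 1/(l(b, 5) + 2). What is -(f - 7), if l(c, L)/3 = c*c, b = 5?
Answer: 541/77 ≈ 7.0260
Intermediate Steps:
l(c, L) = 3*c**2 (l(c, L) = 3*(c*c) = 3*c**2)
f = -2/77 (f = -2/(3*5**2 + 2) = -2/(3*25 + 2) = -2/(75 + 2) = -2/77 ≈ -0.025974)
-(f - 7) = -(-2/77 - 7) = -1*(-541/77) = 541/77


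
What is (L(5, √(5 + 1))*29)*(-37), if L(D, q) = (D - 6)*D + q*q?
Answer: -1073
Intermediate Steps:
L(D, q) = q² + D*(-6 + D) (L(D, q) = (-6 + D)*D + q² = D*(-6 + D) + q² = q² + D*(-6 + D))
(L(5, √(5 + 1))*29)*(-37) = ((5² + (√(5 + 1))² - 6*5)*29)*(-37) = ((25 + (√6)² - 30)*29)*(-37) = ((25 + 6 - 30)*29)*(-37) = (1*29)*(-37) = 29*(-37) = -1073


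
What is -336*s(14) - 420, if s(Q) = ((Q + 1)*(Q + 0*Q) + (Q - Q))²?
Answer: -14818020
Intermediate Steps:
s(Q) = Q²*(1 + Q)² (s(Q) = ((1 + Q)*(Q + 0) + 0)² = ((1 + Q)*Q + 0)² = (Q*(1 + Q) + 0)² = (Q*(1 + Q))² = Q²*(1 + Q)²)
-336*s(14) - 420 = -336*14²*(1 + 14)² - 420 = -65856*15² - 420 = -65856*225 - 420 = -336*44100 - 420 = -14817600 - 420 = -14818020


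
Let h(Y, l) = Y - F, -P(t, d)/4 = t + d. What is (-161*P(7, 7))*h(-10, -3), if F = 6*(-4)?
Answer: 126224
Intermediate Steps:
F = -24
P(t, d) = -4*d - 4*t (P(t, d) = -4*(t + d) = -4*(d + t) = -4*d - 4*t)
h(Y, l) = 24 + Y (h(Y, l) = Y - 1*(-24) = Y + 24 = 24 + Y)
(-161*P(7, 7))*h(-10, -3) = (-161*(-4*7 - 4*7))*(24 - 10) = -161*(-28 - 28)*14 = -161*(-56)*14 = 9016*14 = 126224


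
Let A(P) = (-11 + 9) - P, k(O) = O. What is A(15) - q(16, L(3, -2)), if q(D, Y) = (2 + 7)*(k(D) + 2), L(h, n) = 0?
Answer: -179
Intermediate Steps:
q(D, Y) = 18 + 9*D (q(D, Y) = (2 + 7)*(D + 2) = 9*(2 + D) = 18 + 9*D)
A(P) = -2 - P
A(15) - q(16, L(3, -2)) = (-2 - 1*15) - (18 + 9*16) = (-2 - 15) - (18 + 144) = -17 - 1*162 = -17 - 162 = -179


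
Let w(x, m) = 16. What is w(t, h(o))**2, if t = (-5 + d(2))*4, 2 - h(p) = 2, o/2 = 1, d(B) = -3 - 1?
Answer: 256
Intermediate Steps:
d(B) = -4
o = 2 (o = 2*1 = 2)
h(p) = 0 (h(p) = 2 - 1*2 = 2 - 2 = 0)
t = -36 (t = (-5 - 4)*4 = -9*4 = -36)
w(t, h(o))**2 = 16**2 = 256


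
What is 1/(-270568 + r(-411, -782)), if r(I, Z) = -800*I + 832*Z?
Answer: -1/592392 ≈ -1.6881e-6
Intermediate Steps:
1/(-270568 + r(-411, -782)) = 1/(-270568 + (-800*(-411) + 832*(-782))) = 1/(-270568 + (328800 - 650624)) = 1/(-270568 - 321824) = 1/(-592392) = -1/592392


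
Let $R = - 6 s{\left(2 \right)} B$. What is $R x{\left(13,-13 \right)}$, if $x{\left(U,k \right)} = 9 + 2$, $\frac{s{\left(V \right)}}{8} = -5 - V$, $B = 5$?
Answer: $18480$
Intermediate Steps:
$s{\left(V \right)} = -40 - 8 V$ ($s{\left(V \right)} = 8 \left(-5 - V\right) = -40 - 8 V$)
$x{\left(U,k \right)} = 11$
$R = 1680$ ($R = - 6 \left(-40 - 16\right) 5 = \left(-6\right) \left(-56\right) 5 = 336 \cdot 5 = 1680$)
$R x{\left(13,-13 \right)} = 1680 \cdot 11 = 18480$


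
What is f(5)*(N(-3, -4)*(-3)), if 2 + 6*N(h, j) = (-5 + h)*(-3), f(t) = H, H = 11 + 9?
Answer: -220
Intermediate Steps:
H = 20
f(t) = 20
N(h, j) = 13/6 - h/2 (N(h, j) = -⅓ + ((-5 + h)*(-3))/6 = -⅓ + (15 - 3*h)/6 = -⅓ + (5/2 - h/2) = 13/6 - h/2)
f(5)*(N(-3, -4)*(-3)) = 20*((13/6 - ½*(-3))*(-3)) = 20*((13/6 + 3/2)*(-3)) = 20*((11/3)*(-3)) = 20*(-11) = -220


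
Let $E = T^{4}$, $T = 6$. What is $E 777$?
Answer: $1006992$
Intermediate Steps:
$E = 1296$ ($E = 6^{4} = 1296$)
$E 777 = 1296 \cdot 777 = 1006992$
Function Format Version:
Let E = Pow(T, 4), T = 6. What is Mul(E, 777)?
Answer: 1006992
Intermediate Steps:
E = 1296 (E = Pow(6, 4) = 1296)
Mul(E, 777) = Mul(1296, 777) = 1006992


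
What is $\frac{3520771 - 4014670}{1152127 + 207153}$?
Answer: $- \frac{493899}{1359280} \approx -0.36335$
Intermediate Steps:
$\frac{3520771 - 4014670}{1152127 + 207153} = - \frac{493899}{1359280}$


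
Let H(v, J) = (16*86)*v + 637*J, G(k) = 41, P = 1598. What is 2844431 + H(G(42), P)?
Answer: 3918773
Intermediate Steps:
H(v, J) = 637*J + 1376*v (H(v, J) = 1376*v + 637*J = 637*J + 1376*v)
2844431 + H(G(42), P) = 2844431 + (637*1598 + 1376*41) = 2844431 + (1017926 + 56416) = 2844431 + 1074342 = 3918773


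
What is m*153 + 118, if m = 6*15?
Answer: 13888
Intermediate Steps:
m = 90
m*153 + 118 = 90*153 + 118 = 13770 + 118 = 13888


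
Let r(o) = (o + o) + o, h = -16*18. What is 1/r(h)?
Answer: -1/864 ≈ -0.0011574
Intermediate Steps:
h = -288
r(o) = 3*o (r(o) = 2*o + o = 3*o)
1/r(h) = 1/(3*(-288)) = 1/(-864) = -1/864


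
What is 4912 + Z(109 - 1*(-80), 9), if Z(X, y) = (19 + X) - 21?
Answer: 5099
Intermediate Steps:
Z(X, y) = -2 + X
4912 + Z(109 - 1*(-80), 9) = 4912 + (-2 + (109 - 1*(-80))) = 4912 + (-2 + (109 + 80)) = 4912 + (-2 + 189) = 4912 + 187 = 5099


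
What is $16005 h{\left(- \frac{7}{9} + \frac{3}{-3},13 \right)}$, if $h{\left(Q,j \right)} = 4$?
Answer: $64020$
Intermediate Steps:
$16005 h{\left(- \frac{7}{9} + \frac{3}{-3},13 \right)} = 16005 \cdot 4 = 64020$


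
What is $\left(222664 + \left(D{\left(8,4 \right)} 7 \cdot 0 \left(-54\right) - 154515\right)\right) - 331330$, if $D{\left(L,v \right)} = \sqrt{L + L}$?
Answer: $-263181$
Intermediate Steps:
$D{\left(L,v \right)} = \sqrt{2} \sqrt{L}$ ($D{\left(L,v \right)} = \sqrt{2 L} = \sqrt{2} \sqrt{L}$)
$\left(222664 + \left(D{\left(8,4 \right)} 7 \cdot 0 \left(-54\right) - 154515\right)\right) - 331330 = \left(222664 - \left(154515 - \sqrt{2} \sqrt{8} \cdot 7 \cdot 0 \left(-54\right)\right)\right) - 331330 = \left(222664 - \left(154515 - \sqrt{2} \cdot 2 \sqrt{2} \cdot 0 \left(-54\right)\right)\right) - 331330 = \left(222664 - \left(154515 - 4 \cdot 0 \left(-54\right)\right)\right) - 331330 = \left(222664 + \left(0 \left(-54\right) - 154515\right)\right) - 331330 = \left(222664 + \left(0 - 154515\right)\right) - 331330 = \left(222664 - 154515\right) - 331330 = 68149 - 331330 = -263181$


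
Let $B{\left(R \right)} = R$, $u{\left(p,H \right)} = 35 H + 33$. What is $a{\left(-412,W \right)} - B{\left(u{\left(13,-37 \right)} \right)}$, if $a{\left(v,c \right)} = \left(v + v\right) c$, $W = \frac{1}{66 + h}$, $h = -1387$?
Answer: $\frac{1667926}{1321} \approx 1262.6$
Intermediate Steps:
$u{\left(p,H \right)} = 33 + 35 H$
$W = - \frac{1}{1321}$ ($W = \frac{1}{66 - 1387} = \frac{1}{-1321} = - \frac{1}{1321} \approx -0.000757$)
$a{\left(v,c \right)} = 2 c v$ ($a{\left(v,c \right)} = 2 v c = 2 c v$)
$a{\left(-412,W \right)} - B{\left(u{\left(13,-37 \right)} \right)} = 2 \left(- \frac{1}{1321}\right) \left(-412\right) - \left(33 + 35 \left(-37\right)\right) = \frac{824}{1321} - \left(33 - 1295\right) = \frac{824}{1321} - -1262 = \frac{824}{1321} + 1262 = \frac{1667926}{1321}$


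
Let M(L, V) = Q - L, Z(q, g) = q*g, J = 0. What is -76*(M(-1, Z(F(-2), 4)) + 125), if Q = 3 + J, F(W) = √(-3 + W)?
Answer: -9804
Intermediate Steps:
Z(q, g) = g*q
Q = 3 (Q = 3 + 0 = 3)
M(L, V) = 3 - L
-76*(M(-1, Z(F(-2), 4)) + 125) = -76*((3 - 1*(-1)) + 125) = -76*((3 + 1) + 125) = -76*(4 + 125) = -76*129 = -9804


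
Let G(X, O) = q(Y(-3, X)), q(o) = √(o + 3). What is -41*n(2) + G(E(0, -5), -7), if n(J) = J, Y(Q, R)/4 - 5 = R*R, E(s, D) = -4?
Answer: -82 + √87 ≈ -72.673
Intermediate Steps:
Y(Q, R) = 20 + 4*R² (Y(Q, R) = 20 + 4*(R*R) = 20 + 4*R²)
q(o) = √(3 + o)
G(X, O) = √(23 + 4*X²) (G(X, O) = √(3 + (20 + 4*X²)) = √(23 + 4*X²))
-41*n(2) + G(E(0, -5), -7) = -41*2 + √(23 + 4*(-4)²) = -82 + √(23 + 4*16) = -82 + √(23 + 64) = -82 + √87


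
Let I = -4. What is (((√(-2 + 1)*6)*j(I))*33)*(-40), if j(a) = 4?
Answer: -31680*I ≈ -31680.0*I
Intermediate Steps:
(((√(-2 + 1)*6)*j(I))*33)*(-40) = (((√(-2 + 1)*6)*4)*33)*(-40) = (((√(-1)*6)*4)*33)*(-40) = (((I*6)*4)*33)*(-40) = (((6*I)*4)*33)*(-40) = ((24*I)*33)*(-40) = (792*I)*(-40) = -31680*I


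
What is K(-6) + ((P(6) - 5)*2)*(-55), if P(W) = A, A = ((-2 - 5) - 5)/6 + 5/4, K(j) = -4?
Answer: 1257/2 ≈ 628.50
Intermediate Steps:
A = -¾ (A = (-7 - 5)*(⅙) + 5*(¼) = -12*⅙ + 5/4 = -2 + 5/4 = -¾ ≈ -0.75000)
P(W) = -¾
K(-6) + ((P(6) - 5)*2)*(-55) = -4 + ((-¾ - 5)*2)*(-55) = -4 - 23/4*2*(-55) = -4 - 23/2*(-55) = -4 + 1265/2 = 1257/2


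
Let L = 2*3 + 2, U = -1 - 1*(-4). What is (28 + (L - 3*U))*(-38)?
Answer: -1026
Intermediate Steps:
U = 3 (U = -1 + 4 = 3)
L = 8 (L = 6 + 2 = 8)
(28 + (L - 3*U))*(-38) = (28 + (8 - 3*3))*(-38) = (28 + (8 - 9))*(-38) = (28 - 1)*(-38) = 27*(-38) = -1026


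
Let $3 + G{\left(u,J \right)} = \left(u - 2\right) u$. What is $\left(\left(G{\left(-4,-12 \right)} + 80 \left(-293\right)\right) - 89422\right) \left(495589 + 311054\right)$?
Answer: $-91022402763$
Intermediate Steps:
$G{\left(u,J \right)} = -3 + u \left(-2 + u\right)$ ($G{\left(u,J \right)} = -3 + \left(u - 2\right) u = -3 + \left(-2 + u\right) u = -3 + u \left(-2 + u\right)$)
$\left(\left(G{\left(-4,-12 \right)} + 80 \left(-293\right)\right) - 89422\right) \left(495589 + 311054\right) = \left(\left(\left(-3 + \left(-4\right)^{2} - -8\right) + 80 \left(-293\right)\right) - 89422\right) \left(495589 + 311054\right) = \left(\left(\left(-3 + 16 + 8\right) - 23440\right) - 89422\right) 806643 = \left(\left(21 - 23440\right) - 89422\right) 806643 = \left(-23419 - 89422\right) 806643 = \left(-112841\right) 806643 = -91022402763$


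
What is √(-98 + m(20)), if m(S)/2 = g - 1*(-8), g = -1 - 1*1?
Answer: I*√86 ≈ 9.2736*I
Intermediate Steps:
g = -2 (g = -1 - 1 = -2)
m(S) = 12 (m(S) = 2*(-2 - 1*(-8)) = 2*(-2 + 8) = 2*6 = 12)
√(-98 + m(20)) = √(-98 + 12) = √(-86) = I*√86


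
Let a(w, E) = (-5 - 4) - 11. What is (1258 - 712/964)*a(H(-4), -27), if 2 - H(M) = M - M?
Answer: -6060000/241 ≈ -25145.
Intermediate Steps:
H(M) = 2 (H(M) = 2 - (M - M) = 2 - 1*0 = 2 + 0 = 2)
a(w, E) = -20 (a(w, E) = -9 - 11 = -20)
(1258 - 712/964)*a(H(-4), -27) = (1258 - 712/964)*(-20) = (1258 - 712*1/964)*(-20) = (1258 - 178/241)*(-20) = (303000/241)*(-20) = -6060000/241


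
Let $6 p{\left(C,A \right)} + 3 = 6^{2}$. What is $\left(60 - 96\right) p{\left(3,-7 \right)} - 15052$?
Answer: $-15250$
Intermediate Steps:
$p{\left(C,A \right)} = \frac{11}{2}$ ($p{\left(C,A \right)} = - \frac{1}{2} + \frac{6^{2}}{6} = - \frac{1}{2} + \frac{1}{6} \cdot 36 = - \frac{1}{2} + 6 = \frac{11}{2}$)
$\left(60 - 96\right) p{\left(3,-7 \right)} - 15052 = \left(60 - 96\right) \frac{11}{2} - 15052 = \left(-36\right) \frac{11}{2} - 15052 = -198 - 15052 = -15250$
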